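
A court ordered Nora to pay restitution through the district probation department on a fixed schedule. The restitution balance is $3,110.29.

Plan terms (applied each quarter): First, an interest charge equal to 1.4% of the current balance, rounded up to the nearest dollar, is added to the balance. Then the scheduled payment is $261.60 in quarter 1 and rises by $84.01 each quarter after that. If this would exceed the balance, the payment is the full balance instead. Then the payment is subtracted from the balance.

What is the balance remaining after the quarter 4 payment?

Quarter 1: opening $3,110.29; interest $44.00 → $3,154.29; payment $261.60; balance $2,892.69
Quarter 2: opening $2,892.69; interest $41.00 → $2,933.69; payment $345.61; balance $2,588.08
Quarter 3: opening $2,588.08; interest $37.00 → $2,625.08; payment $429.62; balance $2,195.46
Quarter 4: opening $2,195.46; interest $31.00 → $2,226.46; payment $513.63; balance $1,712.83

$1,712.83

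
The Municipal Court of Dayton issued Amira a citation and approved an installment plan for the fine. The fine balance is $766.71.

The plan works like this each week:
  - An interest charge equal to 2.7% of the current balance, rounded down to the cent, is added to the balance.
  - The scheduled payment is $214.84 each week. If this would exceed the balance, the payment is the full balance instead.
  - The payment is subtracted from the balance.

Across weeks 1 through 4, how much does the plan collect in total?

$817.47

Week 1: opening $766.71; interest $20.70 → $787.41; payment $214.84; balance $572.57
Week 2: opening $572.57; interest $15.45 → $588.02; payment $214.84; balance $373.18
Week 3: opening $373.18; interest $10.07 → $383.25; payment $214.84; balance $168.41
Week 4: opening $168.41; interest $4.54 → $172.95; payment $172.95; balance $0.00
Total paid: $817.47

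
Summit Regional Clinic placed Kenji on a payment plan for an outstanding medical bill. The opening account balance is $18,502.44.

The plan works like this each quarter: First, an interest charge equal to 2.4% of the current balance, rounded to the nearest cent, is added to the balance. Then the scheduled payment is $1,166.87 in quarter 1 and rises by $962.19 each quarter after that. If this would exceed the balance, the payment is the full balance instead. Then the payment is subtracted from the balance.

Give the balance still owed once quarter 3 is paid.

$13,371.88

Quarter 1: $18,502.44 +$444.06 interest = $18,946.50; pay $1,166.87 → $17,779.63
Quarter 2: $17,779.63 +$426.71 interest = $18,206.34; pay $2,129.06 → $16,077.28
Quarter 3: $16,077.28 +$385.85 interest = $16,463.13; pay $3,091.25 → $13,371.88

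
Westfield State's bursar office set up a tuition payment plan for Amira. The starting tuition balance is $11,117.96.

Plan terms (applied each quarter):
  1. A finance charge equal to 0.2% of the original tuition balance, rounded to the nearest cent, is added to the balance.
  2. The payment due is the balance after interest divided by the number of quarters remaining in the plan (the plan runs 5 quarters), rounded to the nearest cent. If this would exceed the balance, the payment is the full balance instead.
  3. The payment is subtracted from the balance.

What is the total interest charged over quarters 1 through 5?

# | Opening | Interest | Payment | End bal
1 | $11,117.96 | $22.24 | $2,228.04 | $8,912.16
2 | $8,912.16 | $22.24 | $2,233.60 | $6,700.80
3 | $6,700.80 | $22.24 | $2,241.01 | $4,482.03
4 | $4,482.03 | $22.24 | $2,252.14 | $2,252.13
5 | $2,252.13 | $22.24 | $2,274.37 | $0.00
Total interest: $22.24 + $22.24 + $22.24 + $22.24 + $22.24 = $111.20

$111.20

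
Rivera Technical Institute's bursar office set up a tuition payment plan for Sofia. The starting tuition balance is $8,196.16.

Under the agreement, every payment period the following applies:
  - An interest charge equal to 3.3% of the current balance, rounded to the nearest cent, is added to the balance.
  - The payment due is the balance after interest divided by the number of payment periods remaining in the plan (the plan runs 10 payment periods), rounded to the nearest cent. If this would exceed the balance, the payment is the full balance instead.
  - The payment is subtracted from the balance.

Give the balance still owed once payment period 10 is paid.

$0.00

# | Opening | Interest | Payment | End bal
1 | $8,196.16 | $270.47 | $846.66 | $7,619.97
2 | $7,619.97 | $251.46 | $874.60 | $6,996.83
3 | $6,996.83 | $230.90 | $903.47 | $6,324.26
4 | $6,324.26 | $208.70 | $933.28 | $5,599.68
5 | $5,599.68 | $184.79 | $964.08 | $4,820.39
6 | $4,820.39 | $159.07 | $995.89 | $3,983.57
7 | $3,983.57 | $131.46 | $1,028.76 | $3,086.27
8 | $3,086.27 | $101.85 | $1,062.71 | $2,125.41
9 | $2,125.41 | $70.14 | $1,097.78 | $1,097.77
10 | $1,097.77 | $36.23 | $1,134.00 | $0.00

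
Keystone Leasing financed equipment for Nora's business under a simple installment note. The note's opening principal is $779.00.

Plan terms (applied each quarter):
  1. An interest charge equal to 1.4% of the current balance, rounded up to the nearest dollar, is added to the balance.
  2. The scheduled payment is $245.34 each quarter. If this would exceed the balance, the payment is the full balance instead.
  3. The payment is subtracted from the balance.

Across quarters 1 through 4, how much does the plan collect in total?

# | Opening | Interest | Payment | End bal
1 | $779.00 | $11.00 | $245.34 | $544.66
2 | $544.66 | $8.00 | $245.34 | $307.32
3 | $307.32 | $5.00 | $245.34 | $66.98
4 | $66.98 | $1.00 | $67.98 | $0.00
Total paid: $804.00

$804.00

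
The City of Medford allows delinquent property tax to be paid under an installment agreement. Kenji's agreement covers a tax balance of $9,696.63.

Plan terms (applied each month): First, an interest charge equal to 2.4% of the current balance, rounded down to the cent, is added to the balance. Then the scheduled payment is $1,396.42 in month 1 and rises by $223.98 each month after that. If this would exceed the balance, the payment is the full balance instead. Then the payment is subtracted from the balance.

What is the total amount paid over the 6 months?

# | Opening | Interest | Payment | End bal
1 | $9,696.63 | $232.71 | $1,396.42 | $8,532.92
2 | $8,532.92 | $204.79 | $1,620.40 | $7,117.31
3 | $7,117.31 | $170.81 | $1,844.38 | $5,443.74
4 | $5,443.74 | $130.64 | $2,068.36 | $3,506.02
5 | $3,506.02 | $84.14 | $2,292.34 | $1,297.82
6 | $1,297.82 | $31.14 | $1,328.96 | $0.00
Total paid: $10,550.86

$10,550.86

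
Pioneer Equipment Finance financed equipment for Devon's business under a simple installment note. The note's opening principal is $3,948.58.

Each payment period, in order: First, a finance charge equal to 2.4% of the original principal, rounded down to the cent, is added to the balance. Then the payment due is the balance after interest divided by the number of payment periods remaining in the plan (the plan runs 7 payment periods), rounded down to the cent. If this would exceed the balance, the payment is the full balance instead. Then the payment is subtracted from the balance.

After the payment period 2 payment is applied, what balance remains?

$2,967.07

Payment period 1: $3,948.58 +$94.76 interest = $4,043.34; pay $577.62 → $3,465.72
Payment period 2: $3,465.72 +$94.76 interest = $3,560.48; pay $593.41 → $2,967.07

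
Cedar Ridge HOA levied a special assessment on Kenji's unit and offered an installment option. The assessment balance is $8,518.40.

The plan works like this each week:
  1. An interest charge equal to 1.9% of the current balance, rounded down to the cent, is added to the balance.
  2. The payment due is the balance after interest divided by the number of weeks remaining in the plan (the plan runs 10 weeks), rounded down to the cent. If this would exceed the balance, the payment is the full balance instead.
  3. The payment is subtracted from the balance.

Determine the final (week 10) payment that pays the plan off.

# | Opening | Interest | Payment | End bal
1 | $8,518.40 | $161.84 | $868.02 | $7,812.22
2 | $7,812.22 | $148.43 | $884.51 | $7,076.14
3 | $7,076.14 | $134.44 | $901.32 | $6,309.26
4 | $6,309.26 | $119.87 | $918.44 | $5,510.69
5 | $5,510.69 | $104.70 | $935.89 | $4,679.50
6 | $4,679.50 | $88.91 | $953.68 | $3,814.73
7 | $3,814.73 | $72.47 | $971.80 | $2,915.40
8 | $2,915.40 | $55.39 | $990.26 | $1,980.53
9 | $1,980.53 | $37.63 | $1,009.08 | $1,009.08
10 | $1,009.08 | $19.17 | $1,028.25 | $0.00

$1,028.25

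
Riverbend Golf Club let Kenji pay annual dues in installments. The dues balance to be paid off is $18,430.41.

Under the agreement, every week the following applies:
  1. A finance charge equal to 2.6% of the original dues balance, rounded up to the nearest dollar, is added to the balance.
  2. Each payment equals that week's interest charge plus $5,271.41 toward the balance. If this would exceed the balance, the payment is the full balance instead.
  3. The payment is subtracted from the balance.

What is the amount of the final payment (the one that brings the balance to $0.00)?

Week 1: opening $18,430.41; interest $480.00 → $18,910.41; payment $5,751.41; balance $13,159.00
Week 2: opening $13,159.00; interest $480.00 → $13,639.00; payment $5,751.41; balance $7,887.59
Week 3: opening $7,887.59; interest $480.00 → $8,367.59; payment $5,751.41; balance $2,616.18
Week 4: opening $2,616.18; interest $480.00 → $3,096.18; payment $3,096.18; balance $0.00

$3,096.18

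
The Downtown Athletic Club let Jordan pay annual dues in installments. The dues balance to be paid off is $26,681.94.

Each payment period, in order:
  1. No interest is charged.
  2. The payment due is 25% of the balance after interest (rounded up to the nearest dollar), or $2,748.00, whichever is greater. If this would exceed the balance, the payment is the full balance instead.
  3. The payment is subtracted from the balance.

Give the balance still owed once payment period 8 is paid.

$0.00

# | Opening | Payment | End bal
1 | $26,681.94 | $6,671.00 | $20,010.94
2 | $20,010.94 | $5,003.00 | $15,007.94
3 | $15,007.94 | $3,752.00 | $11,255.94
4 | $11,255.94 | $2,814.00 | $8,441.94
5 | $8,441.94 | $2,748.00 | $5,693.94
6 | $5,693.94 | $2,748.00 | $2,945.94
7 | $2,945.94 | $2,748.00 | $197.94
8 | $197.94 | $197.94 | $0.00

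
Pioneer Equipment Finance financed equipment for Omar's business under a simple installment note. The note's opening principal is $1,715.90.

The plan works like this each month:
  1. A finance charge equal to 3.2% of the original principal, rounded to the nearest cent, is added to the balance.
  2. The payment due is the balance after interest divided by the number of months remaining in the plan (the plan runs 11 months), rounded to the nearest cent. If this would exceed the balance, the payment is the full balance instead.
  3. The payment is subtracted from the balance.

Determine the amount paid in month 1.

$160.98

Month 1: opening $1,715.90; interest $54.91 → $1,770.81; payment $160.98; balance $1,609.83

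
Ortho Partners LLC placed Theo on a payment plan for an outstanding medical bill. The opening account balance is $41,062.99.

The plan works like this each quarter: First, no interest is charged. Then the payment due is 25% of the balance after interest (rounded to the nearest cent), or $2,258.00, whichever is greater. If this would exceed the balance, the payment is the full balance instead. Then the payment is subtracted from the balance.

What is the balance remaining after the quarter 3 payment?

$17,323.45

Quarter 1: $41,062.99 − $10,265.75 → $30,797.24
Quarter 2: $30,797.24 − $7,699.31 → $23,097.93
Quarter 3: $23,097.93 − $5,774.48 → $17,323.45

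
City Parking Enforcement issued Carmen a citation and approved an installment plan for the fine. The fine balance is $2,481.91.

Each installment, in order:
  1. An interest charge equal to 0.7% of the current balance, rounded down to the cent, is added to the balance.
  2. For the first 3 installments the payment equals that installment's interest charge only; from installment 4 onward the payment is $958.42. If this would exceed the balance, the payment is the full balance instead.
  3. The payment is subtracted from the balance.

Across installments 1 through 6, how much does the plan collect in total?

Installment 1: opening $2,481.91; interest $17.37 → $2,499.28; payment $17.37; balance $2,481.91
Installment 2: opening $2,481.91; interest $17.37 → $2,499.28; payment $17.37; balance $2,481.91
Installment 3: opening $2,481.91; interest $17.37 → $2,499.28; payment $17.37; balance $2,481.91
Installment 4: opening $2,481.91; interest $17.37 → $2,499.28; payment $958.42; balance $1,540.86
Installment 5: opening $1,540.86; interest $10.78 → $1,551.64; payment $958.42; balance $593.22
Installment 6: opening $593.22; interest $4.15 → $597.37; payment $597.37; balance $0.00
Total paid: $2,566.32

$2,566.32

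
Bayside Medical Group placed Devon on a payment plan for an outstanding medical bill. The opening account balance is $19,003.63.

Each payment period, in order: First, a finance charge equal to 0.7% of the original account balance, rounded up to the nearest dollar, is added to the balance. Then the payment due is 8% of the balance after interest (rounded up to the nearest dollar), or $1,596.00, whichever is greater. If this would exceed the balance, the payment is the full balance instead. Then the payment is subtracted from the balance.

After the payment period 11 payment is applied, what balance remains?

Payment period 1: opening $19,003.63; interest $134.00 → $19,137.63; payment $1,596.00; balance $17,541.63
Payment period 2: opening $17,541.63; interest $134.00 → $17,675.63; payment $1,596.00; balance $16,079.63
Payment period 3: opening $16,079.63; interest $134.00 → $16,213.63; payment $1,596.00; balance $14,617.63
Payment period 4: opening $14,617.63; interest $134.00 → $14,751.63; payment $1,596.00; balance $13,155.63
Payment period 5: opening $13,155.63; interest $134.00 → $13,289.63; payment $1,596.00; balance $11,693.63
Payment period 6: opening $11,693.63; interest $134.00 → $11,827.63; payment $1,596.00; balance $10,231.63
Payment period 7: opening $10,231.63; interest $134.00 → $10,365.63; payment $1,596.00; balance $8,769.63
Payment period 8: opening $8,769.63; interest $134.00 → $8,903.63; payment $1,596.00; balance $7,307.63
Payment period 9: opening $7,307.63; interest $134.00 → $7,441.63; payment $1,596.00; balance $5,845.63
Payment period 10: opening $5,845.63; interest $134.00 → $5,979.63; payment $1,596.00; balance $4,383.63
Payment period 11: opening $4,383.63; interest $134.00 → $4,517.63; payment $1,596.00; balance $2,921.63

$2,921.63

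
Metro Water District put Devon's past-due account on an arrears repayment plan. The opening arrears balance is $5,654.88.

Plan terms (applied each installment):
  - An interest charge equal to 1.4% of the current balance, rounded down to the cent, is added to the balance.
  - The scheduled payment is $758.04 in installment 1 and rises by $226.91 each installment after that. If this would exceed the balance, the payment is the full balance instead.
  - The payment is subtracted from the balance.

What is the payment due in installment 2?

$984.95

Installment 1: opening $5,654.88; interest $79.16 → $5,734.04; payment $758.04; balance $4,976.00
Installment 2: opening $4,976.00; interest $69.66 → $5,045.66; payment $984.95; balance $4,060.71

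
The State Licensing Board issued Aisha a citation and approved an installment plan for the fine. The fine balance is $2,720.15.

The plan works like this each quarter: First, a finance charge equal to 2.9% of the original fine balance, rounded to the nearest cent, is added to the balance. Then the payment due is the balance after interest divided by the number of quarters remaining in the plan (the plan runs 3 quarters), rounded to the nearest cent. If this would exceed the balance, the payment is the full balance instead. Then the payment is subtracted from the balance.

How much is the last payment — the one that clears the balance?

Quarter 1: opening $2,720.15; interest $78.88 → $2,799.03; payment $933.01; balance $1,866.02
Quarter 2: opening $1,866.02; interest $78.88 → $1,944.90; payment $972.45; balance $972.45
Quarter 3: opening $972.45; interest $78.88 → $1,051.33; payment $1,051.33; balance $0.00

$1,051.33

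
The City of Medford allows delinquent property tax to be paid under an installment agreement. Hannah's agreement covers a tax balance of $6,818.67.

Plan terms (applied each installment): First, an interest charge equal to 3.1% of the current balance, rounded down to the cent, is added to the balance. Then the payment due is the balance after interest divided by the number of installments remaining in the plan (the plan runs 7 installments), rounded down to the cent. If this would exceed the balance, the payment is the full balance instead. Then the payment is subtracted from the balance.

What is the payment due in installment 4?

$1,100.61

Installment 1: $6,818.67 +$211.37 interest = $7,030.04; pay $1,004.29 → $6,025.75
Installment 2: $6,025.75 +$186.79 interest = $6,212.54; pay $1,035.42 → $5,177.12
Installment 3: $5,177.12 +$160.49 interest = $5,337.61; pay $1,067.52 → $4,270.09
Installment 4: $4,270.09 +$132.37 interest = $4,402.46; pay $1,100.61 → $3,301.85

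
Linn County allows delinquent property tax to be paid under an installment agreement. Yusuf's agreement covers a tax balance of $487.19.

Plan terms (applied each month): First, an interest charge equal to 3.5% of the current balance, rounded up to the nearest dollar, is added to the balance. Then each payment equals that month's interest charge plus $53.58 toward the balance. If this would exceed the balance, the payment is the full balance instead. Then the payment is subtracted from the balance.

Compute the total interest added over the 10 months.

$92.00

Month 1: $487.19 +$18.00 interest = $505.19; pay $71.58 → $433.61
Month 2: $433.61 +$16.00 interest = $449.61; pay $69.58 → $380.03
Month 3: $380.03 +$14.00 interest = $394.03; pay $67.58 → $326.45
Month 4: $326.45 +$12.00 interest = $338.45; pay $65.58 → $272.87
Month 5: $272.87 +$10.00 interest = $282.87; pay $63.58 → $219.29
Month 6: $219.29 +$8.00 interest = $227.29; pay $61.58 → $165.71
Month 7: $165.71 +$6.00 interest = $171.71; pay $59.58 → $112.13
Month 8: $112.13 +$4.00 interest = $116.13; pay $57.58 → $58.55
Month 9: $58.55 +$3.00 interest = $61.55; pay $56.58 → $4.97
Month 10: $4.97 +$1.00 interest = $5.97; pay $5.97 → $0.00
Total interest: $18.00 + $16.00 + $14.00 + $12.00 + $10.00 + $8.00 + $6.00 + $4.00 + $3.00 + $1.00 = $92.00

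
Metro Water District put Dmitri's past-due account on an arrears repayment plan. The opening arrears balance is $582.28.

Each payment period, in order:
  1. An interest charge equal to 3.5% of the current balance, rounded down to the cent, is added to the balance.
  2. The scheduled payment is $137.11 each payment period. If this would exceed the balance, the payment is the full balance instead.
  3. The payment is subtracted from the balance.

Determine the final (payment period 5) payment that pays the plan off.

Payment period 1: $582.28 +$20.37 interest = $602.65; pay $137.11 → $465.54
Payment period 2: $465.54 +$16.29 interest = $481.83; pay $137.11 → $344.72
Payment period 3: $344.72 +$12.06 interest = $356.78; pay $137.11 → $219.67
Payment period 4: $219.67 +$7.68 interest = $227.35; pay $137.11 → $90.24
Payment period 5: $90.24 +$3.15 interest = $93.39; pay $93.39 → $0.00

$93.39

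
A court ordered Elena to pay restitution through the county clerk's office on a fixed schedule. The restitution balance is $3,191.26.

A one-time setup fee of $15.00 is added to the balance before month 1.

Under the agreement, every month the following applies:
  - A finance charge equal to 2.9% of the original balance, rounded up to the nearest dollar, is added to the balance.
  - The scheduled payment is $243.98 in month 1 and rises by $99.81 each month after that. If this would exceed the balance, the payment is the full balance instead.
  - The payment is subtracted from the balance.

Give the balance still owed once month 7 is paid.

Month 1: opening $3,206.26; interest $93.00 → $3,299.26; payment $243.98; balance $3,055.28
Month 2: opening $3,055.28; interest $93.00 → $3,148.28; payment $343.79; balance $2,804.49
Month 3: opening $2,804.49; interest $93.00 → $2,897.49; payment $443.60; balance $2,453.89
Month 4: opening $2,453.89; interest $93.00 → $2,546.89; payment $543.41; balance $2,003.48
Month 5: opening $2,003.48; interest $93.00 → $2,096.48; payment $643.22; balance $1,453.26
Month 6: opening $1,453.26; interest $93.00 → $1,546.26; payment $743.03; balance $803.23
Month 7: opening $803.23; interest $93.00 → $896.23; payment $842.84; balance $53.39

$53.39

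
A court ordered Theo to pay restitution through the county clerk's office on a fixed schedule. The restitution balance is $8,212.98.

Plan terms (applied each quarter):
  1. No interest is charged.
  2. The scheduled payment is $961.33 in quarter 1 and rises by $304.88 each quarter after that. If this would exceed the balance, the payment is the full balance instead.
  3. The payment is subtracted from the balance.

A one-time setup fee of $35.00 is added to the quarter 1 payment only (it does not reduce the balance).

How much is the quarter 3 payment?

$1,571.09

# | Opening | Payment | Fee | End bal
1 | $8,212.98 | $961.33 | $35.00 | $7,251.65
2 | $7,251.65 | $1,266.21 | — | $5,985.44
3 | $5,985.44 | $1,571.09 | — | $4,414.35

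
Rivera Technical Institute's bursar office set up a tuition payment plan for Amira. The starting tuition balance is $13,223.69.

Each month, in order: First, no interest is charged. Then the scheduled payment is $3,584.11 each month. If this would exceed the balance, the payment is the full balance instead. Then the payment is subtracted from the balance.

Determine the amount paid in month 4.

$2,471.36

# | Opening | Payment | End bal
1 | $13,223.69 | $3,584.11 | $9,639.58
2 | $9,639.58 | $3,584.11 | $6,055.47
3 | $6,055.47 | $3,584.11 | $2,471.36
4 | $2,471.36 | $2,471.36 | $0.00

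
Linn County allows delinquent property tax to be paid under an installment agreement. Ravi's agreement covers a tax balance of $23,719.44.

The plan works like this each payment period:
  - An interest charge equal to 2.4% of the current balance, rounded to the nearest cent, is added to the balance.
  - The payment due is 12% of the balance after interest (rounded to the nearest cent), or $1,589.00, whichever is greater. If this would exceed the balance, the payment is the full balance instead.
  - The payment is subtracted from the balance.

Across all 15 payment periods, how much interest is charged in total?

Payment period 1: opening $23,719.44; interest $569.27 → $24,288.71; payment $2,914.65; balance $21,374.06
Payment period 2: opening $21,374.06; interest $512.98 → $21,887.04; payment $2,626.44; balance $19,260.60
Payment period 3: opening $19,260.60; interest $462.25 → $19,722.85; payment $2,366.74; balance $17,356.11
Payment period 4: opening $17,356.11; interest $416.55 → $17,772.66; payment $2,132.72; balance $15,639.94
Payment period 5: opening $15,639.94; interest $375.36 → $16,015.30; payment $1,921.84; balance $14,093.46
Payment period 6: opening $14,093.46; interest $338.24 → $14,431.70; payment $1,731.80; balance $12,699.90
Payment period 7: opening $12,699.90; interest $304.80 → $13,004.70; payment $1,589.00; balance $11,415.70
Payment period 8: opening $11,415.70; interest $273.98 → $11,689.68; payment $1,589.00; balance $10,100.68
Payment period 9: opening $10,100.68; interest $242.42 → $10,343.10; payment $1,589.00; balance $8,754.10
Payment period 10: opening $8,754.10; interest $210.10 → $8,964.20; payment $1,589.00; balance $7,375.20
Payment period 11: opening $7,375.20; interest $177.00 → $7,552.20; payment $1,589.00; balance $5,963.20
Payment period 12: opening $5,963.20; interest $143.12 → $6,106.32; payment $1,589.00; balance $4,517.32
Payment period 13: opening $4,517.32; interest $108.42 → $4,625.74; payment $1,589.00; balance $3,036.74
Payment period 14: opening $3,036.74; interest $72.88 → $3,109.62; payment $1,589.00; balance $1,520.62
Payment period 15: opening $1,520.62; interest $36.49 → $1,557.11; payment $1,557.11; balance $0.00
Total interest: $569.27 + $512.98 + $462.25 + $416.55 + $375.36 + $338.24 + $304.80 + $273.98 + $242.42 + $210.10 + $177.00 + $143.12 + $108.42 + $72.88 + $36.49 = $4,243.86

$4,243.86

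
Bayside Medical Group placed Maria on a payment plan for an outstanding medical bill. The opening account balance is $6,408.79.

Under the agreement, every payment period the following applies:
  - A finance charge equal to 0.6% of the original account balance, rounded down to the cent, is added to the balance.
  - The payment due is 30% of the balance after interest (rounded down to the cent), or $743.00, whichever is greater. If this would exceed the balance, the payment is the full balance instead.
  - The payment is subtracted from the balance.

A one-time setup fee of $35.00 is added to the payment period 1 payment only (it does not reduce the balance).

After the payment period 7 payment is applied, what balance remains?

$0.00

# | Opening | Interest | Payment | Fee | End bal
1 | $6,408.79 | $38.45 | $1,934.17 | $35.00 | $4,513.07
2 | $4,513.07 | $38.45 | $1,365.45 | — | $3,186.07
3 | $3,186.07 | $38.45 | $967.35 | — | $2,257.17
4 | $2,257.17 | $38.45 | $743.00 | — | $1,552.62
5 | $1,552.62 | $38.45 | $743.00 | — | $848.07
6 | $848.07 | $38.45 | $743.00 | — | $143.52
7 | $143.52 | $38.45 | $181.97 | — | $0.00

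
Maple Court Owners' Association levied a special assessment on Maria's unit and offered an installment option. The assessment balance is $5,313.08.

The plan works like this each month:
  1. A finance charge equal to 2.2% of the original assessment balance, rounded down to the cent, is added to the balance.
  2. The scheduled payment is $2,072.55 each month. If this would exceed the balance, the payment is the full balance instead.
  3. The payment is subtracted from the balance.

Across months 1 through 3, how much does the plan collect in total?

$5,663.72

# | Opening | Interest | Payment | End bal
1 | $5,313.08 | $116.88 | $2,072.55 | $3,357.41
2 | $3,357.41 | $116.88 | $2,072.55 | $1,401.74
3 | $1,401.74 | $116.88 | $1,518.62 | $0.00
Total paid: $5,663.72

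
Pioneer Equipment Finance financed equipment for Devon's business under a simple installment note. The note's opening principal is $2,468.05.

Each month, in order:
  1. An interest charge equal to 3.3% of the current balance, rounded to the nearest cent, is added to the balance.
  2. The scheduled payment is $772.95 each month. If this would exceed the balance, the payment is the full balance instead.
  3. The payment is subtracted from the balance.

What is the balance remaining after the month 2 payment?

Month 1: $2,468.05 +$81.45 interest = $2,549.50; pay $772.95 → $1,776.55
Month 2: $1,776.55 +$58.63 interest = $1,835.18; pay $772.95 → $1,062.23

$1,062.23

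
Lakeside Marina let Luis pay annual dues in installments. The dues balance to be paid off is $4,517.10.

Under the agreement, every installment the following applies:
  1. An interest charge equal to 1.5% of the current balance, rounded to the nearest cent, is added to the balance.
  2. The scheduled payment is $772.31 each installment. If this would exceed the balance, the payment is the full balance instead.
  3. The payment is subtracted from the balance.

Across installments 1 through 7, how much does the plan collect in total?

Installment 1: opening $4,517.10; interest $67.76 → $4,584.86; payment $772.31; balance $3,812.55
Installment 2: opening $3,812.55; interest $57.19 → $3,869.74; payment $772.31; balance $3,097.43
Installment 3: opening $3,097.43; interest $46.46 → $3,143.89; payment $772.31; balance $2,371.58
Installment 4: opening $2,371.58; interest $35.57 → $2,407.15; payment $772.31; balance $1,634.84
Installment 5: opening $1,634.84; interest $24.52 → $1,659.36; payment $772.31; balance $887.05
Installment 6: opening $887.05; interest $13.31 → $900.36; payment $772.31; balance $128.05
Installment 7: opening $128.05; interest $1.92 → $129.97; payment $129.97; balance $0.00
Total paid: $4,763.83

$4,763.83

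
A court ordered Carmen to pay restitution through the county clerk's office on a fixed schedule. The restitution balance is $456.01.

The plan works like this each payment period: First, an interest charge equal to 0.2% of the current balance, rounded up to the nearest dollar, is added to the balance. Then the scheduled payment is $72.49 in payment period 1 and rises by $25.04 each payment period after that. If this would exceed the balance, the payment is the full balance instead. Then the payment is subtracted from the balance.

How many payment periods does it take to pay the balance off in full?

5

# | Opening | Interest | Payment | End bal
1 | $456.01 | $1.00 | $72.49 | $384.52
2 | $384.52 | $1.00 | $97.53 | $287.99
3 | $287.99 | $1.00 | $122.57 | $166.42
4 | $166.42 | $1.00 | $147.61 | $19.81
5 | $19.81 | $1.00 | $20.81 | $0.00
Balance reaches $0.00 in payment period 5.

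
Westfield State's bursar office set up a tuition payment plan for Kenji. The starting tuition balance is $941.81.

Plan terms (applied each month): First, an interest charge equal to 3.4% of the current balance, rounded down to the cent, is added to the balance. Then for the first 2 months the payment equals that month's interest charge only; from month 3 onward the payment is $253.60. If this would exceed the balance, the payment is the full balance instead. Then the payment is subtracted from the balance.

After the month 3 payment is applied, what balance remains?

Month 1: $941.81 +$32.02 interest = $973.83; pay $32.02 → $941.81
Month 2: $941.81 +$32.02 interest = $973.83; pay $32.02 → $941.81
Month 3: $941.81 +$32.02 interest = $973.83; pay $253.60 → $720.23

$720.23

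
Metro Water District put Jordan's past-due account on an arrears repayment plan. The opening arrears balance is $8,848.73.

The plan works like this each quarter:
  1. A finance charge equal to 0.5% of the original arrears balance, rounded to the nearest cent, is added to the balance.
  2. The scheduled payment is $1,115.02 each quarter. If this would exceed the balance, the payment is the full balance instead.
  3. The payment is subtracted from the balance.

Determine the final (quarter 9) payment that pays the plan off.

$326.73

# | Opening | Interest | Payment | End bal
1 | $8,848.73 | $44.24 | $1,115.02 | $7,777.95
2 | $7,777.95 | $44.24 | $1,115.02 | $6,707.17
3 | $6,707.17 | $44.24 | $1,115.02 | $5,636.39
4 | $5,636.39 | $44.24 | $1,115.02 | $4,565.61
5 | $4,565.61 | $44.24 | $1,115.02 | $3,494.83
6 | $3,494.83 | $44.24 | $1,115.02 | $2,424.05
7 | $2,424.05 | $44.24 | $1,115.02 | $1,353.27
8 | $1,353.27 | $44.24 | $1,115.02 | $282.49
9 | $282.49 | $44.24 | $326.73 | $0.00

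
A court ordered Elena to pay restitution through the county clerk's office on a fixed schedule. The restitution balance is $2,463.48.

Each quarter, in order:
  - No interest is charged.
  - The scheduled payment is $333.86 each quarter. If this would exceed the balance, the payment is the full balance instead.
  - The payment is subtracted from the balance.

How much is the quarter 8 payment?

# | Opening | Payment | End bal
1 | $2,463.48 | $333.86 | $2,129.62
2 | $2,129.62 | $333.86 | $1,795.76
3 | $1,795.76 | $333.86 | $1,461.90
4 | $1,461.90 | $333.86 | $1,128.04
5 | $1,128.04 | $333.86 | $794.18
6 | $794.18 | $333.86 | $460.32
7 | $460.32 | $333.86 | $126.46
8 | $126.46 | $126.46 | $0.00

$126.46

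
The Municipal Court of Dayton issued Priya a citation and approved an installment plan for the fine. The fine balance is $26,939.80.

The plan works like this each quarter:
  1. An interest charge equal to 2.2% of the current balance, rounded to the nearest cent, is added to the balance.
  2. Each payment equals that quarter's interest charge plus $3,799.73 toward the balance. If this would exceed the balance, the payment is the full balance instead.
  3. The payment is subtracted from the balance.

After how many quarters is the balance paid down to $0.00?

Quarter 1: $26,939.80 +$592.68 interest = $27,532.48; pay $4,392.41 → $23,140.07
Quarter 2: $23,140.07 +$509.08 interest = $23,649.15; pay $4,308.81 → $19,340.34
Quarter 3: $19,340.34 +$425.49 interest = $19,765.83; pay $4,225.22 → $15,540.61
Quarter 4: $15,540.61 +$341.89 interest = $15,882.50; pay $4,141.62 → $11,740.88
Quarter 5: $11,740.88 +$258.30 interest = $11,999.18; pay $4,058.03 → $7,941.15
Quarter 6: $7,941.15 +$174.71 interest = $8,115.86; pay $3,974.44 → $4,141.42
Quarter 7: $4,141.42 +$91.11 interest = $4,232.53; pay $3,890.84 → $341.69
Quarter 8: $341.69 +$7.52 interest = $349.21; pay $349.21 → $0.00
Balance reaches $0.00 in quarter 8.

8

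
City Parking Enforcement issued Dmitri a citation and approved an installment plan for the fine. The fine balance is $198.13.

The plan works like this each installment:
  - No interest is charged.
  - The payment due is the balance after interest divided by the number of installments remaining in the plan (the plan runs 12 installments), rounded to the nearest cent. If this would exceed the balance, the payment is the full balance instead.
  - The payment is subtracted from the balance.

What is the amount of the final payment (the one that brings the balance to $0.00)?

$16.51

Installment 1: opening $198.13; payment $16.51; balance $181.62
Installment 2: opening $181.62; payment $16.51; balance $165.11
Installment 3: opening $165.11; payment $16.51; balance $148.60
Installment 4: opening $148.60; payment $16.51; balance $132.09
Installment 5: opening $132.09; payment $16.51; balance $115.58
Installment 6: opening $115.58; payment $16.51; balance $99.07
Installment 7: opening $99.07; payment $16.51; balance $82.56
Installment 8: opening $82.56; payment $16.51; balance $66.05
Installment 9: opening $66.05; payment $16.51; balance $49.54
Installment 10: opening $49.54; payment $16.51; balance $33.03
Installment 11: opening $33.03; payment $16.52; balance $16.51
Installment 12: opening $16.51; payment $16.51; balance $0.00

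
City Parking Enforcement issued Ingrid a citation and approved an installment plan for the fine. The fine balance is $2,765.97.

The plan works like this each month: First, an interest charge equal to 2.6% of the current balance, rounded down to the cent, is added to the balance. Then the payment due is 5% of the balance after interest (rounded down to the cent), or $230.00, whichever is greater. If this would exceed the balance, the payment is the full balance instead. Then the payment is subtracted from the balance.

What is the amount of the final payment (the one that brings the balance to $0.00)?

$140.39

Month 1: $2,765.97 +$71.91 interest = $2,837.88; pay $230.00 → $2,607.88
Month 2: $2,607.88 +$67.80 interest = $2,675.68; pay $230.00 → $2,445.68
Month 3: $2,445.68 +$63.58 interest = $2,509.26; pay $230.00 → $2,279.26
Month 4: $2,279.26 +$59.26 interest = $2,338.52; pay $230.00 → $2,108.52
Month 5: $2,108.52 +$54.82 interest = $2,163.34; pay $230.00 → $1,933.34
Month 6: $1,933.34 +$50.26 interest = $1,983.60; pay $230.00 → $1,753.60
Month 7: $1,753.60 +$45.59 interest = $1,799.19; pay $230.00 → $1,569.19
Month 8: $1,569.19 +$40.79 interest = $1,609.98; pay $230.00 → $1,379.98
Month 9: $1,379.98 +$35.87 interest = $1,415.85; pay $230.00 → $1,185.85
Month 10: $1,185.85 +$30.83 interest = $1,216.68; pay $230.00 → $986.68
Month 11: $986.68 +$25.65 interest = $1,012.33; pay $230.00 → $782.33
Month 12: $782.33 +$20.34 interest = $802.67; pay $230.00 → $572.67
Month 13: $572.67 +$14.88 interest = $587.55; pay $230.00 → $357.55
Month 14: $357.55 +$9.29 interest = $366.84; pay $230.00 → $136.84
Month 15: $136.84 +$3.55 interest = $140.39; pay $140.39 → $0.00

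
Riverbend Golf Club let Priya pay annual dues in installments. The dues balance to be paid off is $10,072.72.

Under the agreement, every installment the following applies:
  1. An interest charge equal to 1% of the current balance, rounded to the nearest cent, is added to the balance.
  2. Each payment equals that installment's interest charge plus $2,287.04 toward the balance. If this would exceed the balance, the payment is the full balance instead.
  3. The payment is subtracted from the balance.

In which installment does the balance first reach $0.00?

Installment 1: opening $10,072.72; interest $100.73 → $10,173.45; payment $2,387.77; balance $7,785.68
Installment 2: opening $7,785.68; interest $77.86 → $7,863.54; payment $2,364.90; balance $5,498.64
Installment 3: opening $5,498.64; interest $54.99 → $5,553.63; payment $2,342.03; balance $3,211.60
Installment 4: opening $3,211.60; interest $32.12 → $3,243.72; payment $2,319.16; balance $924.56
Installment 5: opening $924.56; interest $9.25 → $933.81; payment $933.81; balance $0.00
Balance reaches $0.00 in installment 5.

5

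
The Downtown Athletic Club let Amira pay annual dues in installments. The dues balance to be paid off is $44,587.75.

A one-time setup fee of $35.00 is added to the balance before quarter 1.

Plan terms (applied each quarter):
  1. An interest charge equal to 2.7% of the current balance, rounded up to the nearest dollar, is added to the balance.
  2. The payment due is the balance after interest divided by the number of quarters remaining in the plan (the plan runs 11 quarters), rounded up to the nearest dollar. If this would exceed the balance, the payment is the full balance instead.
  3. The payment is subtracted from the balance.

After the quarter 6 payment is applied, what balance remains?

Quarter 1: $44,622.75 +$1,205.00 interest = $45,827.75; pay $4,167.00 → $41,660.75
Quarter 2: $41,660.75 +$1,125.00 interest = $42,785.75; pay $4,279.00 → $38,506.75
Quarter 3: $38,506.75 +$1,040.00 interest = $39,546.75; pay $4,395.00 → $35,151.75
Quarter 4: $35,151.75 +$950.00 interest = $36,101.75; pay $4,513.00 → $31,588.75
Quarter 5: $31,588.75 +$853.00 interest = $32,441.75; pay $4,635.00 → $27,806.75
Quarter 6: $27,806.75 +$751.00 interest = $28,557.75; pay $4,760.00 → $23,797.75

$23,797.75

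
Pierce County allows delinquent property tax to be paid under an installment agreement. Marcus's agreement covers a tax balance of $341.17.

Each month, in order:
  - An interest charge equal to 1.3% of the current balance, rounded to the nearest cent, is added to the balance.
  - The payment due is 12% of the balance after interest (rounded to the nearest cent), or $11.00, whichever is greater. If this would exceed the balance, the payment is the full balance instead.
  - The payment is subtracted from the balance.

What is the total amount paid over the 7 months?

$211.13

Month 1: $341.17 +$4.44 interest = $345.61; pay $41.47 → $304.14
Month 2: $304.14 +$3.95 interest = $308.09; pay $36.97 → $271.12
Month 3: $271.12 +$3.52 interest = $274.64; pay $32.96 → $241.68
Month 4: $241.68 +$3.14 interest = $244.82; pay $29.38 → $215.44
Month 5: $215.44 +$2.80 interest = $218.24; pay $26.19 → $192.05
Month 6: $192.05 +$2.50 interest = $194.55; pay $23.35 → $171.20
Month 7: $171.20 +$2.23 interest = $173.43; pay $20.81 → $152.62
Total paid: $211.13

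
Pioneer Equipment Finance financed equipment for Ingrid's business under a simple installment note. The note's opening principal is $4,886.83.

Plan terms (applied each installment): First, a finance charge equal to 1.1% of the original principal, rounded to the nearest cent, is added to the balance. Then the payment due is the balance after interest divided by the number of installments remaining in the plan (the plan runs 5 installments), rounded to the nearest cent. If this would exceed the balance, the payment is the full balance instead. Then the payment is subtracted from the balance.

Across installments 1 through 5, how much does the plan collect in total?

Installment 1: opening $4,886.83; interest $53.76 → $4,940.59; payment $988.12; balance $3,952.47
Installment 2: opening $3,952.47; interest $53.76 → $4,006.23; payment $1,001.56; balance $3,004.67
Installment 3: opening $3,004.67; interest $53.76 → $3,058.43; payment $1,019.48; balance $2,038.95
Installment 4: opening $2,038.95; interest $53.76 → $2,092.71; payment $1,046.36; balance $1,046.35
Installment 5: opening $1,046.35; interest $53.76 → $1,100.11; payment $1,100.11; balance $0.00
Total paid: $5,155.63

$5,155.63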